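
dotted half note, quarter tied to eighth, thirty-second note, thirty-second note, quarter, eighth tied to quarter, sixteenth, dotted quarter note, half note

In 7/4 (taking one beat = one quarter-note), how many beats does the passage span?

11

One quarter-note beat = 8 thirty-second notes.
Working in thirty-second notes: dotted half note = 24; quarter tied to eighth (quarter + eighth) = 12; thirty-second note = 1; thirty-second note = 1; quarter = 8; eighth tied to quarter (eighth + quarter) = 12; sixteenth = 2; dotted quarter note = 12; half note = 16.
Altogether 24 + 12 + 1 + 1 + 8 + 12 + 2 + 12 + 16 = 88.
88 ÷ 8 = 11 beats.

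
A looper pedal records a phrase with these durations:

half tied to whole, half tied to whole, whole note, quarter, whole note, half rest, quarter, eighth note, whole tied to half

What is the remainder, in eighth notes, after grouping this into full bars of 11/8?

One bar of 11/8 = 11 eighth notes.
Express everything in eighth notes: half tied to whole (half + whole) = 12; half tied to whole (half + whole) = 12; whole note = 8; quarter = 2; whole note = 8; half rest = 4; quarter = 2; eighth note = 1; whole tied to half (whole + half) = 12.
Total: 12 + 12 + 8 + 2 + 8 + 4 + 2 + 1 + 12 = 61.
61 ÷ 11 = 5 complete bars with 6 eighth notes remaining.

6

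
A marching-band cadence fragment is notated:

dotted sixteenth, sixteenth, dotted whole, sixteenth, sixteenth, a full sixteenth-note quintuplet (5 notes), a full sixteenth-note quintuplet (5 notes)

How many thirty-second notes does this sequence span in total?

Express everything in thirty-second notes: dotted sixteenth = 3; sixteenth = 2; dotted whole = 48; sixteenth = 2; sixteenth = 2; a full sixteenth-note quintuplet (5 notes) (five quintuplet sixteenths span one quarter) = 8; a full sixteenth-note quintuplet (5 notes) (five quintuplet sixteenths span one quarter) = 8.
Altogether 3 + 2 + 48 + 2 + 2 + 8 + 8 = 73 thirty-second notes.

73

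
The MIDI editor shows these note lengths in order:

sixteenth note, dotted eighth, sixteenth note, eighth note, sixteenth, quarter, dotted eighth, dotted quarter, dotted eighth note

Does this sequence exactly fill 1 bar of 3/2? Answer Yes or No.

One bar of 3/2 = 24 sixteenth notes.
Each duration in sixteenth notes: sixteenth note = 1; dotted eighth = 3; sixteenth note = 1; eighth note = 2; sixteenth = 1; quarter = 4; dotted eighth = 3; dotted quarter = 6; dotted eighth note = 3.
Total: 1 + 3 + 1 + 2 + 1 + 4 + 3 + 6 + 3 = 24.
24 equals 24, so the answer is Yes.

Yes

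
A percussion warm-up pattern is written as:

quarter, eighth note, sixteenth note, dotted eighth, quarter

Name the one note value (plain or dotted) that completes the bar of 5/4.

The bar of 5/4 = 20 sixteenth notes.
Each duration in sixteenth notes: quarter = 4; eighth note = 2; sixteenth note = 1; dotted eighth = 3; quarter = 4.
Altogether 4 + 2 + 1 + 3 + 4 = 14.
Remaining: 20 − 14 = 6 sixteenth notes, which is a dotted quarter note.

dotted quarter note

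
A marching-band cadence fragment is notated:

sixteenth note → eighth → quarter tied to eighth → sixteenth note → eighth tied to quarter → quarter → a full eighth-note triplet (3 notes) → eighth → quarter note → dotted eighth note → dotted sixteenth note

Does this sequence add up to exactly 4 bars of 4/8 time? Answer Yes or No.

One bar of 4/8 = 16 thirty-second notes, so 4 bars = 64.
Express everything in thirty-second notes: sixteenth note = 2; eighth = 4; quarter tied to eighth (quarter + eighth) = 12; sixteenth note = 2; eighth tied to quarter (eighth + quarter) = 12; quarter = 8; a full eighth-note triplet (3 notes) (three triplet eighths span one quarter) = 8; eighth = 4; quarter note = 8; dotted eighth note = 6; dotted sixteenth note = 3.
Adding: 2 + 4 + 12 + 2 + 12 + 8 + 8 + 4 + 8 + 6 + 3 = 69.
69 exceeds 64, so the answer is No.

No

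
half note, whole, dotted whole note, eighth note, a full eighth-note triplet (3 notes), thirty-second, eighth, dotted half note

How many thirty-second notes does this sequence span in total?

Express everything in thirty-second notes: half note = 16; whole = 32; dotted whole note = 48; eighth note = 4; a full eighth-note triplet (3 notes) (three triplet eighths span one quarter) = 8; thirty-second = 1; eighth = 4; dotted half note = 24.
Altogether 16 + 32 + 48 + 4 + 8 + 1 + 4 + 24 = 137 thirty-second notes.

137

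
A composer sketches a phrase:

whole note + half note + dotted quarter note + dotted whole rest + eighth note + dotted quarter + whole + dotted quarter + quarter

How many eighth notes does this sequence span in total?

44

Express everything in eighth notes: whole note = 8; half note = 4; dotted quarter note = 3; dotted whole rest = 12; eighth note = 1; dotted quarter = 3; whole = 8; dotted quarter = 3; quarter = 2.
Altogether 8 + 4 + 3 + 12 + 1 + 3 + 8 + 3 + 2 = 44 eighth notes.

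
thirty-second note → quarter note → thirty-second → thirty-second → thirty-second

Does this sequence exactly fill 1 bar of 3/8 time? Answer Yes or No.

One bar of 3/8 = 12 thirty-second notes.
Each duration in thirty-second notes: thirty-second note = 1; quarter note = 8; thirty-second = 1; thirty-second = 1; thirty-second = 1.
Sum: 1 + 8 + 1 + 1 + 1 = 12.
12 equals 12, so the answer is Yes.

Yes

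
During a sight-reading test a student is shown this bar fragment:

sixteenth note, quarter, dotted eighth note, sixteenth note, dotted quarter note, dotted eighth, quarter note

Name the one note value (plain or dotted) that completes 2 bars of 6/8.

eighth note

2 bars of 6/8 = 24 sixteenth notes.
Working in sixteenth notes: sixteenth note = 1; quarter = 4; dotted eighth note = 3; sixteenth note = 1; dotted quarter note = 6; dotted eighth = 3; quarter note = 4.
Altogether 1 + 4 + 3 + 1 + 6 + 3 + 4 = 22.
Remaining: 24 − 22 = 2 sixteenth notes, which is a eighth note.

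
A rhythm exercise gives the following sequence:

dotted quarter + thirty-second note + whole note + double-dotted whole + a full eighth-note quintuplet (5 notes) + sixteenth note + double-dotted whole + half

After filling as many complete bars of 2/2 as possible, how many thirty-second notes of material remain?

31

One bar of 2/2 = 32 thirty-second notes.
Convert each value to thirty-second notes: dotted quarter = 12; thirty-second note = 1; whole note = 32; double-dotted whole = 56; a full eighth-note quintuplet (5 notes) (five quintuplet eighths span one half) = 16; sixteenth note = 2; double-dotted whole = 56; half = 16.
Sum: 12 + 1 + 32 + 56 + 16 + 2 + 56 + 16 = 191.
191 ÷ 32 = 5 complete bars with 31 thirty-second notes remaining.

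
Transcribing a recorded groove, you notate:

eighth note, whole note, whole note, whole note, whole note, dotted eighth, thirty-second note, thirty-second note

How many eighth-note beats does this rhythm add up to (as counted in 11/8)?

35

One eighth-note beat = 4 thirty-second notes.
Working in thirty-second notes: eighth note = 4; whole note = 32; whole note = 32; whole note = 32; whole note = 32; dotted eighth = 6; thirty-second note = 1; thirty-second note = 1.
Adding: 4 + 32 + 32 + 32 + 32 + 6 + 1 + 1 = 140.
140 ÷ 4 = 35 beats.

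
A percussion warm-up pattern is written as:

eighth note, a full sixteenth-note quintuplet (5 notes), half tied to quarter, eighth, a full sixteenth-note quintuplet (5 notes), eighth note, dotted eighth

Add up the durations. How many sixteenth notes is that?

29

Working in sixteenth notes: eighth note = 2; a full sixteenth-note quintuplet (5 notes) (five quintuplet sixteenths span one quarter) = 4; half tied to quarter (half + quarter) = 12; eighth = 2; a full sixteenth-note quintuplet (5 notes) (five quintuplet sixteenths span one quarter) = 4; eighth note = 2; dotted eighth = 3.
Sum: 2 + 4 + 12 + 2 + 4 + 2 + 3 = 29 sixteenth notes.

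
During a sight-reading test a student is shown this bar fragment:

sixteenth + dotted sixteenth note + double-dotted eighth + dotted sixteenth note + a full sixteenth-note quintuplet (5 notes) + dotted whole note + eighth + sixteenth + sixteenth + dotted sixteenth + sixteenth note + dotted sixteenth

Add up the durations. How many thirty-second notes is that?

87

Convert each value to thirty-second notes: sixteenth = 2; dotted sixteenth note = 3; double-dotted eighth = 7; dotted sixteenth note = 3; a full sixteenth-note quintuplet (5 notes) (five quintuplet sixteenths span one quarter) = 8; dotted whole note = 48; eighth = 4; sixteenth = 2; sixteenth = 2; dotted sixteenth = 3; sixteenth note = 2; dotted sixteenth = 3.
Sum: 2 + 3 + 7 + 3 + 8 + 48 + 4 + 2 + 2 + 3 + 2 + 3 = 87 thirty-second notes.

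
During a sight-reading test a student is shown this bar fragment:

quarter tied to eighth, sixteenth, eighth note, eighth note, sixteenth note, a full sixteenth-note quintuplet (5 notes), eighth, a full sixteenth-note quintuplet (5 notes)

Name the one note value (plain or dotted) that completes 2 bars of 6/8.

2 bars of 6/8 = 24 sixteenth notes.
Convert each value to sixteenth notes: quarter tied to eighth (quarter + eighth) = 6; sixteenth = 1; eighth note = 2; eighth note = 2; sixteenth note = 1; a full sixteenth-note quintuplet (5 notes) (five quintuplet sixteenths span one quarter) = 4; eighth = 2; a full sixteenth-note quintuplet (5 notes) (five quintuplet sixteenths span one quarter) = 4.
Sum: 6 + 1 + 2 + 2 + 1 + 4 + 2 + 4 = 22.
Remaining: 24 − 22 = 2 sixteenth notes, which is a eighth note.

eighth note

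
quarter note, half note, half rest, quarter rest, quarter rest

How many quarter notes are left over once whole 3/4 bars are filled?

One bar of 3/4 = 3 quarter notes.
Express everything in quarter notes: quarter note = 1; half note = 2; half rest = 2; quarter rest = 1; quarter rest = 1.
Total: 1 + 2 + 2 + 1 + 1 = 7.
7 ÷ 3 = 2 complete bars with 1 quarter note remaining.

1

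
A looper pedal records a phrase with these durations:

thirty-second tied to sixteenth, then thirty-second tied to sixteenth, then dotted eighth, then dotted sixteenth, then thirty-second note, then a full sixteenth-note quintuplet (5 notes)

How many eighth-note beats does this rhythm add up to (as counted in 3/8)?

One eighth-note beat = 4 thirty-second notes.
In thirty-second notes: thirty-second tied to sixteenth (thirty-second + sixteenth) = 3; thirty-second tied to sixteenth (thirty-second + sixteenth) = 3; dotted eighth = 6; dotted sixteenth = 3; thirty-second note = 1; a full sixteenth-note quintuplet (5 notes) (five quintuplet sixteenths span one quarter) = 8.
Total: 3 + 3 + 6 + 3 + 1 + 8 = 24.
24 ÷ 4 = 6 beats.

6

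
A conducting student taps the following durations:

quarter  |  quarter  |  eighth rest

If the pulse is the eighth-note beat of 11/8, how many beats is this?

5

One eighth-note beat = 2 sixteenth notes.
Each duration in sixteenth notes: quarter = 4; quarter = 4; eighth rest = 2.
Sum: 4 + 4 + 2 = 10.
10 ÷ 2 = 5 beats.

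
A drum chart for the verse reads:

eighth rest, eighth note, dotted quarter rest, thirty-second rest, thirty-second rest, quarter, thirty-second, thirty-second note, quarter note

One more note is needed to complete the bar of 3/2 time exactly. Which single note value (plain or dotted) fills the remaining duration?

The bar of 3/2 = 48 thirty-second notes.
Working in thirty-second notes: eighth rest = 4; eighth note = 4; dotted quarter rest = 12; thirty-second rest = 1; thirty-second rest = 1; quarter = 8; thirty-second = 1; thirty-second note = 1; quarter note = 8.
Sum: 4 + 4 + 12 + 1 + 1 + 8 + 1 + 1 + 8 = 40.
Remaining: 48 − 40 = 8 thirty-second notes, which is a quarter note.

quarter note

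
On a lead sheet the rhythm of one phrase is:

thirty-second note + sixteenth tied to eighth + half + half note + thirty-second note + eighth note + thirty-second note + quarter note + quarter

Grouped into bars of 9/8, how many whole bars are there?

One bar of 9/8 = 36 thirty-second notes.
Each duration in thirty-second notes: thirty-second note = 1; sixteenth tied to eighth (sixteenth + eighth) = 6; half = 16; half note = 16; thirty-second note = 1; eighth note = 4; thirty-second note = 1; quarter note = 8; quarter = 8.
Total: 1 + 6 + 16 + 16 + 1 + 4 + 1 + 8 + 8 = 61.
61 ÷ 36 = 1 complete bar with 25 left over.

1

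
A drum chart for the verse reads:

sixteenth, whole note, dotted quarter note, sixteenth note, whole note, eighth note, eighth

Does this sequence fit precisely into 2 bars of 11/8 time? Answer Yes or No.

Yes

One bar of 11/8 = 22 sixteenth notes, so 2 bars = 44.
Each duration in sixteenth notes: sixteenth = 1; whole note = 16; dotted quarter note = 6; sixteenth note = 1; whole note = 16; eighth note = 2; eighth = 2.
Altogether 1 + 16 + 6 + 1 + 16 + 2 + 2 = 44.
44 equals 44, so the answer is Yes.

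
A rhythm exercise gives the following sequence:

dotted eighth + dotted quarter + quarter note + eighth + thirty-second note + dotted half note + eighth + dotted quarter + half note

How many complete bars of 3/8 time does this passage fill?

7

One bar of 3/8 = 12 thirty-second notes.
In thirty-second notes: dotted eighth = 6; dotted quarter = 12; quarter note = 8; eighth = 4; thirty-second note = 1; dotted half note = 24; eighth = 4; dotted quarter = 12; half note = 16.
Total: 6 + 12 + 8 + 4 + 1 + 24 + 4 + 12 + 16 = 87.
87 ÷ 12 = 7 complete bars with 3 left over.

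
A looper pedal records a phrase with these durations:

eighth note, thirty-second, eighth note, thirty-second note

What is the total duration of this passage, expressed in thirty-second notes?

10

Convert each value to thirty-second notes: eighth note = 4; thirty-second = 1; eighth note = 4; thirty-second note = 1.
Altogether 4 + 1 + 4 + 1 = 10 thirty-second notes.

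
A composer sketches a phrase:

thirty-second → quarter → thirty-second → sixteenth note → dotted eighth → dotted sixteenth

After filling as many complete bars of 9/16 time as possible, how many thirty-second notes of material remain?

One bar of 9/16 = 18 thirty-second notes.
Each duration in thirty-second notes: thirty-second = 1; quarter = 8; thirty-second = 1; sixteenth note = 2; dotted eighth = 6; dotted sixteenth = 3.
Altogether 1 + 8 + 1 + 2 + 6 + 3 = 21.
21 ÷ 18 = 1 complete bar with 3 thirty-second notes remaining.

3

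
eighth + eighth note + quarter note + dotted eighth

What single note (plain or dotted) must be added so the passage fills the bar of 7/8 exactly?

The bar of 7/8 = 14 sixteenth notes.
Convert each value to sixteenth notes: eighth = 2; eighth note = 2; quarter note = 4; dotted eighth = 3.
Altogether 2 + 2 + 4 + 3 = 11.
Remaining: 14 − 11 = 3 sixteenth notes, which is a dotted eighth note.

dotted eighth note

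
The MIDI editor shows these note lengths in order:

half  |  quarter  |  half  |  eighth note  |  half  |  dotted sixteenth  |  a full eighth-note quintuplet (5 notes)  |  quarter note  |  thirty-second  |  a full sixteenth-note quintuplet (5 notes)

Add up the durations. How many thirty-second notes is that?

Working in thirty-second notes: half = 16; quarter = 8; half = 16; eighth note = 4; half = 16; dotted sixteenth = 3; a full eighth-note quintuplet (5 notes) (five quintuplet eighths span one half) = 16; quarter note = 8; thirty-second = 1; a full sixteenth-note quintuplet (5 notes) (five quintuplet sixteenths span one quarter) = 8.
Total: 16 + 8 + 16 + 4 + 16 + 3 + 16 + 8 + 1 + 8 = 96 thirty-second notes.

96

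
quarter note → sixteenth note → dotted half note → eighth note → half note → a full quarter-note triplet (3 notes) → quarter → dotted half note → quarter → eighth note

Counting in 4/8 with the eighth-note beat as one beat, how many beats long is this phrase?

28.5

One eighth-note beat = 2 sixteenth notes.
Express everything in sixteenth notes: quarter note = 4; sixteenth note = 1; dotted half note = 12; eighth note = 2; half note = 8; a full quarter-note triplet (3 notes) (three triplet quarters span one half) = 8; quarter = 4; dotted half note = 12; quarter = 4; eighth note = 2.
Sum: 4 + 1 + 12 + 2 + 8 + 8 + 4 + 12 + 4 + 2 = 57.
57 ÷ 2 = 28.5 beats.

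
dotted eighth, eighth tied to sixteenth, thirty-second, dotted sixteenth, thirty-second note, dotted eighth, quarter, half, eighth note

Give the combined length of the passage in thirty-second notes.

51

Convert each value to thirty-second notes: dotted eighth = 6; eighth tied to sixteenth (eighth + sixteenth) = 6; thirty-second = 1; dotted sixteenth = 3; thirty-second note = 1; dotted eighth = 6; quarter = 8; half = 16; eighth note = 4.
Total: 6 + 6 + 1 + 3 + 1 + 6 + 8 + 16 + 4 = 51 thirty-second notes.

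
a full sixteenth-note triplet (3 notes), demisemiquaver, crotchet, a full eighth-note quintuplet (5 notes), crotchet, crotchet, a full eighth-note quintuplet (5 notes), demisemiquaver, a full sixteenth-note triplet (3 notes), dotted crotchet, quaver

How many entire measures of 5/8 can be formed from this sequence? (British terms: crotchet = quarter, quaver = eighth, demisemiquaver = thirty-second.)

One bar of 5/8 = 20 thirty-second notes.
Convert each value to thirty-second notes: a full sixteenth-note triplet (3 notes) (three triplet sixteenths span one eighth) = 4; demisemiquaver = 1; crotchet = 8; a full eighth-note quintuplet (5 notes) (five quintuplet eighths span one half) = 16; crotchet = 8; crotchet = 8; a full eighth-note quintuplet (5 notes) (five quintuplet eighths span one half) = 16; demisemiquaver = 1; a full sixteenth-note triplet (3 notes) (three triplet sixteenths span one eighth) = 4; dotted crotchet = 12; quaver = 4.
Sum: 4 + 1 + 8 + 16 + 8 + 8 + 16 + 1 + 4 + 12 + 4 = 82.
82 ÷ 20 = 4 complete bars with 2 left over.

4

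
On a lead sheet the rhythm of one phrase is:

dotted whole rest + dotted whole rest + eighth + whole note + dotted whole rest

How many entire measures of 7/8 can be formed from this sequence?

6

One bar of 7/8 = 7 eighth notes.
Each duration in eighth notes: dotted whole rest = 12; dotted whole rest = 12; eighth = 1; whole note = 8; dotted whole rest = 12.
Sum: 12 + 12 + 1 + 8 + 12 = 45.
45 ÷ 7 = 6 complete bars with 3 left over.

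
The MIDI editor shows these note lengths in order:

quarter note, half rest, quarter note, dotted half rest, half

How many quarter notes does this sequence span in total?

9

In quarter notes: quarter note = 1; half rest = 2; quarter note = 1; dotted half rest = 3; half = 2.
Altogether 1 + 2 + 1 + 3 + 2 = 9 quarter notes.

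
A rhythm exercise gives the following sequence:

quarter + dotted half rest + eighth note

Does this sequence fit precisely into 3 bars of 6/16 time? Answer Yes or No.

One bar of 6/16 = 3 eighth notes, so 3 bars = 9.
Convert each value to eighth notes: quarter = 2; dotted half rest = 6; eighth note = 1.
Total: 2 + 6 + 1 = 9.
9 equals 9, so the answer is Yes.

Yes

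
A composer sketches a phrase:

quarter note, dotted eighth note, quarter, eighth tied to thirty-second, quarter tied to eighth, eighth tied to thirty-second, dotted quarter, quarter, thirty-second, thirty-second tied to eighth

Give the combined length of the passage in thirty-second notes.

In thirty-second notes: quarter note = 8; dotted eighth note = 6; quarter = 8; eighth tied to thirty-second (eighth + thirty-second) = 5; quarter tied to eighth (quarter + eighth) = 12; eighth tied to thirty-second (eighth + thirty-second) = 5; dotted quarter = 12; quarter = 8; thirty-second = 1; thirty-second tied to eighth (thirty-second + eighth) = 5.
Sum: 8 + 6 + 8 + 5 + 12 + 5 + 12 + 8 + 1 + 5 = 70 thirty-second notes.

70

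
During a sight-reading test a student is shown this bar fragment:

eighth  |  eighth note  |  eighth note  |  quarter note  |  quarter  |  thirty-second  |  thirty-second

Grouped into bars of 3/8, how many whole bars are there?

2

One bar of 3/8 = 12 thirty-second notes.
Express everything in thirty-second notes: eighth = 4; eighth note = 4; eighth note = 4; quarter note = 8; quarter = 8; thirty-second = 1; thirty-second = 1.
Altogether 4 + 4 + 4 + 8 + 8 + 1 + 1 = 30.
30 ÷ 12 = 2 complete bars with 6 left over.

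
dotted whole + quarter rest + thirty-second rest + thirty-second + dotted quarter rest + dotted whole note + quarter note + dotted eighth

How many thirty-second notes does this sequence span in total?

132

Each duration in thirty-second notes: dotted whole = 48; quarter rest = 8; thirty-second rest = 1; thirty-second = 1; dotted quarter rest = 12; dotted whole note = 48; quarter note = 8; dotted eighth = 6.
Sum: 48 + 8 + 1 + 1 + 12 + 48 + 8 + 6 = 132 thirty-second notes.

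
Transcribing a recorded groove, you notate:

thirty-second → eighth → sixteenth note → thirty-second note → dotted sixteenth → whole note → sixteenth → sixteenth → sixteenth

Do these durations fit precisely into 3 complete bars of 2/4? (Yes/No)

No

One bar of 2/4 = 16 thirty-second notes, so 3 bars = 48.
Working in thirty-second notes: thirty-second = 1; eighth = 4; sixteenth note = 2; thirty-second note = 1; dotted sixteenth = 3; whole note = 32; sixteenth = 2; sixteenth = 2; sixteenth = 2.
Adding: 1 + 4 + 2 + 1 + 3 + 32 + 2 + 2 + 2 = 49.
49 exceeds 48, so the answer is No.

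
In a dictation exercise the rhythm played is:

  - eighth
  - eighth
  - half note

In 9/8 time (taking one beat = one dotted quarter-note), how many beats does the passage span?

2

One dotted quarter-note beat = 3 eighth notes.
Convert each value to eighth notes: eighth = 1; eighth = 1; half note = 4.
Altogether 1 + 1 + 4 = 6.
6 ÷ 3 = 2 beats.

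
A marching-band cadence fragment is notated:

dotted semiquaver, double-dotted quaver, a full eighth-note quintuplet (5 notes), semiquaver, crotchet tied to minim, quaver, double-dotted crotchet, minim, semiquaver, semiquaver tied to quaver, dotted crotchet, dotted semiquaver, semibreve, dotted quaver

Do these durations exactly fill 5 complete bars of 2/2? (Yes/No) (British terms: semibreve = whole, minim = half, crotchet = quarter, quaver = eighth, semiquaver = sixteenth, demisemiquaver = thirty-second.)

No

One bar of 2/2 = 32 thirty-second notes, so 5 bars = 160.
Express everything in thirty-second notes: dotted semiquaver = 3; double-dotted quaver = 7; a full eighth-note quintuplet (5 notes) (five quintuplet eighths span one half) = 16; semiquaver = 2; crotchet tied to minim (crotchet + minim) = 24; quaver = 4; double-dotted crotchet = 14; minim = 16; semiquaver = 2; semiquaver tied to quaver (semiquaver + quaver) = 6; dotted crotchet = 12; dotted semiquaver = 3; semibreve = 32; dotted quaver = 6.
Sum: 3 + 7 + 16 + 2 + 24 + 4 + 14 + 16 + 2 + 6 + 12 + 3 + 32 + 6 = 147.
147 falls short of 160, so the answer is No.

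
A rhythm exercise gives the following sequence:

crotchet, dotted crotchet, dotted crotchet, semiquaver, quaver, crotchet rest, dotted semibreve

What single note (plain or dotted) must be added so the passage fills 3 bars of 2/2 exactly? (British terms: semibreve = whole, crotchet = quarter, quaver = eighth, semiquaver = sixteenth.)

3 bars of 2/2 = 48 sixteenth notes.
Express everything in sixteenth notes: crotchet = 4; dotted crotchet = 6; dotted crotchet = 6; semiquaver = 1; quaver = 2; crotchet rest = 4; dotted semibreve = 24.
Sum: 4 + 6 + 6 + 1 + 2 + 4 + 24 = 47.
Remaining: 48 − 47 = 1 sixteenth note, which is a sixteenth note.

sixteenth note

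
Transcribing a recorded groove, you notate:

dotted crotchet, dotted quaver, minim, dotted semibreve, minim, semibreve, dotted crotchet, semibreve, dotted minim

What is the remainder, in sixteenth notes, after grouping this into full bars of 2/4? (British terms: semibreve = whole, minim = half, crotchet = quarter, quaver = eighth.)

One bar of 2/4 = 8 sixteenth notes.
In sixteenth notes: dotted crotchet = 6; dotted quaver = 3; minim = 8; dotted semibreve = 24; minim = 8; semibreve = 16; dotted crotchet = 6; semibreve = 16; dotted minim = 12.
Total: 6 + 3 + 8 + 24 + 8 + 16 + 6 + 16 + 12 = 99.
99 ÷ 8 = 12 complete bars with 3 sixteenth notes remaining.

3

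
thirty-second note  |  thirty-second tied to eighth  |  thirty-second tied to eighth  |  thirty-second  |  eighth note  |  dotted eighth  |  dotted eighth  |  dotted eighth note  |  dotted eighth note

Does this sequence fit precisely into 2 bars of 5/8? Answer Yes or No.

One bar of 5/8 = 20 thirty-second notes, so 2 bars = 40.
Each duration in thirty-second notes: thirty-second note = 1; thirty-second tied to eighth (thirty-second + eighth) = 5; thirty-second tied to eighth (thirty-second + eighth) = 5; thirty-second = 1; eighth note = 4; dotted eighth = 6; dotted eighth = 6; dotted eighth note = 6; dotted eighth note = 6.
Sum: 1 + 5 + 5 + 1 + 4 + 6 + 6 + 6 + 6 = 40.
40 equals 40, so the answer is Yes.

Yes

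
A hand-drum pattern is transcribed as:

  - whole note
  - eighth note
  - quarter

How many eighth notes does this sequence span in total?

Each duration in eighth notes: whole note = 8; eighth note = 1; quarter = 2.
Altogether 8 + 1 + 2 = 11 eighth notes.

11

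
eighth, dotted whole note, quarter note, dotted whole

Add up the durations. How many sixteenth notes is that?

54

Working in sixteenth notes: eighth = 2; dotted whole note = 24; quarter note = 4; dotted whole = 24.
Altogether 2 + 24 + 4 + 24 = 54 sixteenth notes.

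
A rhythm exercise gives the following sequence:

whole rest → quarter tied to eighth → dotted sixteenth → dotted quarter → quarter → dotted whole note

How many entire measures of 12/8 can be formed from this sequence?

One bar of 12/8 = 48 thirty-second notes.
Convert each value to thirty-second notes: whole rest = 32; quarter tied to eighth (quarter + eighth) = 12; dotted sixteenth = 3; dotted quarter = 12; quarter = 8; dotted whole note = 48.
Total: 32 + 12 + 3 + 12 + 8 + 48 = 115.
115 ÷ 48 = 2 complete bars with 19 left over.

2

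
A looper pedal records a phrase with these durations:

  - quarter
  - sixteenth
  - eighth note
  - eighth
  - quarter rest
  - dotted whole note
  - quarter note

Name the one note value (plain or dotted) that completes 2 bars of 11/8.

dotted eighth note

2 bars of 11/8 = 44 sixteenth notes.
Working in sixteenth notes: quarter = 4; sixteenth = 1; eighth note = 2; eighth = 2; quarter rest = 4; dotted whole note = 24; quarter note = 4.
Adding: 4 + 1 + 2 + 2 + 4 + 24 + 4 = 41.
Remaining: 44 − 41 = 3 sixteenth notes, which is a dotted eighth note.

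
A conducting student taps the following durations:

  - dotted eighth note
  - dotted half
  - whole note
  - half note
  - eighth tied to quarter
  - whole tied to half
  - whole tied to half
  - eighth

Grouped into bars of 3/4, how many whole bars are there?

One bar of 3/4 = 12 sixteenth notes.
Convert each value to sixteenth notes: dotted eighth note = 3; dotted half = 12; whole note = 16; half note = 8; eighth tied to quarter (eighth + quarter) = 6; whole tied to half (whole + half) = 24; whole tied to half (whole + half) = 24; eighth = 2.
Total: 3 + 12 + 16 + 8 + 6 + 24 + 24 + 2 = 95.
95 ÷ 12 = 7 complete bars with 11 left over.

7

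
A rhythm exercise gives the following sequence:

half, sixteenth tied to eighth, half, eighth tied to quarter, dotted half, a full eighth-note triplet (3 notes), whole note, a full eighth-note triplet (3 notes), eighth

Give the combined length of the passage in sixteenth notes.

63

In sixteenth notes: half = 8; sixteenth tied to eighth (sixteenth + eighth) = 3; half = 8; eighth tied to quarter (eighth + quarter) = 6; dotted half = 12; a full eighth-note triplet (3 notes) (three triplet eighths span one quarter) = 4; whole note = 16; a full eighth-note triplet (3 notes) (three triplet eighths span one quarter) = 4; eighth = 2.
Sum: 8 + 3 + 8 + 6 + 12 + 4 + 16 + 4 + 2 = 63 sixteenth notes.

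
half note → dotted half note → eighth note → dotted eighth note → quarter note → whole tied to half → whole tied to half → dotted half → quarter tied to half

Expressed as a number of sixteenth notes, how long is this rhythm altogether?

In sixteenth notes: half note = 8; dotted half note = 12; eighth note = 2; dotted eighth note = 3; quarter note = 4; whole tied to half (whole + half) = 24; whole tied to half (whole + half) = 24; dotted half = 12; quarter tied to half (quarter + half) = 12.
Total: 8 + 12 + 2 + 3 + 4 + 24 + 24 + 12 + 12 = 101 sixteenth notes.

101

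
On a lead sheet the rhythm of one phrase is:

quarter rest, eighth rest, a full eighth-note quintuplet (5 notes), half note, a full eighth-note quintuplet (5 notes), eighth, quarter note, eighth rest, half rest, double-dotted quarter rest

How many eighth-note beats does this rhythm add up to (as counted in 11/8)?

One eighth-note beat = 2 sixteenth notes.
Convert each value to sixteenth notes: quarter rest = 4; eighth rest = 2; a full eighth-note quintuplet (5 notes) (five quintuplet eighths span one half) = 8; half note = 8; a full eighth-note quintuplet (5 notes) (five quintuplet eighths span one half) = 8; eighth = 2; quarter note = 4; eighth rest = 2; half rest = 8; double-dotted quarter rest = 7.
Altogether 4 + 2 + 8 + 8 + 8 + 2 + 4 + 2 + 8 + 7 = 53.
53 ÷ 2 = 26.5 beats.

26.5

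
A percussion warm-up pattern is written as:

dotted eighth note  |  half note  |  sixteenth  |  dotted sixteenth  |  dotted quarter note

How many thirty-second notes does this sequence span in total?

39

Convert each value to thirty-second notes: dotted eighth note = 6; half note = 16; sixteenth = 2; dotted sixteenth = 3; dotted quarter note = 12.
Altogether 6 + 16 + 2 + 3 + 12 = 39 thirty-second notes.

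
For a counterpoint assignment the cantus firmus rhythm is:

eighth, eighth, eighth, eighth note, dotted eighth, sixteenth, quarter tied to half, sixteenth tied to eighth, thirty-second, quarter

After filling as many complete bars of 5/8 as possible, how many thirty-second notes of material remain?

One bar of 5/8 = 20 thirty-second notes.
Convert each value to thirty-second notes: eighth = 4; eighth = 4; eighth = 4; eighth note = 4; dotted eighth = 6; sixteenth = 2; quarter tied to half (quarter + half) = 24; sixteenth tied to eighth (sixteenth + eighth) = 6; thirty-second = 1; quarter = 8.
Total: 4 + 4 + 4 + 4 + 6 + 2 + 24 + 6 + 1 + 8 = 63.
63 ÷ 20 = 3 complete bars with 3 thirty-second notes remaining.

3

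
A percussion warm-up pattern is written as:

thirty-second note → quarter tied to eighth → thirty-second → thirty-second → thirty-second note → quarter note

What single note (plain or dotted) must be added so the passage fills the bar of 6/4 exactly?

The bar of 6/4 = 48 thirty-second notes.
Each duration in thirty-second notes: thirty-second note = 1; quarter tied to eighth (quarter + eighth) = 12; thirty-second = 1; thirty-second = 1; thirty-second note = 1; quarter note = 8.
Total: 1 + 12 + 1 + 1 + 1 + 8 = 24.
Remaining: 48 − 24 = 24 thirty-second notes, which is a dotted half note.

dotted half note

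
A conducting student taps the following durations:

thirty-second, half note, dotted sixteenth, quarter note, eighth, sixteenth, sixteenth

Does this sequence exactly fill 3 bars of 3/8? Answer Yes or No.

One bar of 3/8 = 12 thirty-second notes, so 3 bars = 36.
In thirty-second notes: thirty-second = 1; half note = 16; dotted sixteenth = 3; quarter note = 8; eighth = 4; sixteenth = 2; sixteenth = 2.
Altogether 1 + 16 + 3 + 8 + 4 + 2 + 2 = 36.
36 equals 36, so the answer is Yes.

Yes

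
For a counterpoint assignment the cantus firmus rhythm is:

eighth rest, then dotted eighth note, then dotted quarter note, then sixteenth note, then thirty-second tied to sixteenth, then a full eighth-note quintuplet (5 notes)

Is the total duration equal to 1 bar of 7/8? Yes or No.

One bar of 7/8 = 28 thirty-second notes.
Each duration in thirty-second notes: eighth rest = 4; dotted eighth note = 6; dotted quarter note = 12; sixteenth note = 2; thirty-second tied to sixteenth (thirty-second + sixteenth) = 3; a full eighth-note quintuplet (5 notes) (five quintuplet eighths span one half) = 16.
Adding: 4 + 6 + 12 + 2 + 3 + 16 = 43.
43 exceeds 28, so the answer is No.

No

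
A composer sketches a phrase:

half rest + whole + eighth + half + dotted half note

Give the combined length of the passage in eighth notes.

In eighth notes: half rest = 4; whole = 8; eighth = 1; half = 4; dotted half note = 6.
Sum: 4 + 8 + 1 + 4 + 6 = 23 eighth notes.

23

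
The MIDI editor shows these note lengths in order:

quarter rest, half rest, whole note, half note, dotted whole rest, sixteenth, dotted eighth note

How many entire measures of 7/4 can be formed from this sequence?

2

One bar of 7/4 = 28 sixteenth notes.
Working in sixteenth notes: quarter rest = 4; half rest = 8; whole note = 16; half note = 8; dotted whole rest = 24; sixteenth = 1; dotted eighth note = 3.
Total: 4 + 8 + 16 + 8 + 24 + 1 + 3 = 64.
64 ÷ 28 = 2 complete bars with 8 left over.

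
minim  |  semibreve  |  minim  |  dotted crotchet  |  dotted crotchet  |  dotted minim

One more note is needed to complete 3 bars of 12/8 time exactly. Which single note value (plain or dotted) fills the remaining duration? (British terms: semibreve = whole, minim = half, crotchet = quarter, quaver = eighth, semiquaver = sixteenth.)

whole note

3 bars of 12/8 = 36 eighth notes.
In eighth notes: minim = 4; semibreve = 8; minim = 4; dotted crotchet = 3; dotted crotchet = 3; dotted minim = 6.
Altogether 4 + 8 + 4 + 3 + 3 + 6 = 28.
Remaining: 36 − 28 = 8 eighth notes, which is a whole note.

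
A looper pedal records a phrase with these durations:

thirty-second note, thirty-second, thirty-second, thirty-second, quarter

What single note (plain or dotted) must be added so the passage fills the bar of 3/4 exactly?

dotted quarter note

The bar of 3/4 = 24 thirty-second notes.
Express everything in thirty-second notes: thirty-second note = 1; thirty-second = 1; thirty-second = 1; thirty-second = 1; quarter = 8.
Adding: 1 + 1 + 1 + 1 + 8 = 12.
Remaining: 24 − 12 = 12 thirty-second notes, which is a dotted quarter note.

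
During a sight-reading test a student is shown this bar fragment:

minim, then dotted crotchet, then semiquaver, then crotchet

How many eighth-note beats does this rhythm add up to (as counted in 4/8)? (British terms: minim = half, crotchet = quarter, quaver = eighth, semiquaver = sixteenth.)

One eighth-note beat = 2 sixteenth notes.
In sixteenth notes: minim = 8; dotted crotchet = 6; semiquaver = 1; crotchet = 4.
Adding: 8 + 6 + 1 + 4 = 19.
19 ÷ 2 = 9.5 beats.

9.5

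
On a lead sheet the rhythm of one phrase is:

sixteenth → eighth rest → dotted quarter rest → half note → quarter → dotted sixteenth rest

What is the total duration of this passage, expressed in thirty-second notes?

Working in thirty-second notes: sixteenth = 2; eighth rest = 4; dotted quarter rest = 12; half note = 16; quarter = 8; dotted sixteenth rest = 3.
Sum: 2 + 4 + 12 + 16 + 8 + 3 = 45 thirty-second notes.

45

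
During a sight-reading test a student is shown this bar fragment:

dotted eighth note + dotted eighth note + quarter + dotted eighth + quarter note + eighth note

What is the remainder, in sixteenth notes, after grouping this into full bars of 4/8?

3

One bar of 4/8 = 8 sixteenth notes.
In sixteenth notes: dotted eighth note = 3; dotted eighth note = 3; quarter = 4; dotted eighth = 3; quarter note = 4; eighth note = 2.
Adding: 3 + 3 + 4 + 3 + 4 + 2 = 19.
19 ÷ 8 = 2 complete bars with 3 sixteenth notes remaining.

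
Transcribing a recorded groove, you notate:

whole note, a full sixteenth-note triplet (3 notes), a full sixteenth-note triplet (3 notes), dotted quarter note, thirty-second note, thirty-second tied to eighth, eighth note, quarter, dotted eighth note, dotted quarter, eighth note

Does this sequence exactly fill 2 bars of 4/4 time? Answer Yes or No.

One bar of 4/4 = 32 thirty-second notes, so 2 bars = 64.
Express everything in thirty-second notes: whole note = 32; a full sixteenth-note triplet (3 notes) (three triplet sixteenths span one eighth) = 4; a full sixteenth-note triplet (3 notes) (three triplet sixteenths span one eighth) = 4; dotted quarter note = 12; thirty-second note = 1; thirty-second tied to eighth (thirty-second + eighth) = 5; eighth note = 4; quarter = 8; dotted eighth note = 6; dotted quarter = 12; eighth note = 4.
Total: 32 + 4 + 4 + 12 + 1 + 5 + 4 + 8 + 6 + 12 + 4 = 92.
92 exceeds 64, so the answer is No.

No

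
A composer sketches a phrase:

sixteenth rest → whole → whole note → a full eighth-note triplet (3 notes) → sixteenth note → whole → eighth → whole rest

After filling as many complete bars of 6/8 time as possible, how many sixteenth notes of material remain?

One bar of 6/8 = 12 sixteenth notes.
Convert each value to sixteenth notes: sixteenth rest = 1; whole = 16; whole note = 16; a full eighth-note triplet (3 notes) (three triplet eighths span one quarter) = 4; sixteenth note = 1; whole = 16; eighth = 2; whole rest = 16.
Altogether 1 + 16 + 16 + 4 + 1 + 16 + 2 + 16 = 72.
72 ÷ 12 = 6 complete bars with 0 sixteenth notes remaining.

0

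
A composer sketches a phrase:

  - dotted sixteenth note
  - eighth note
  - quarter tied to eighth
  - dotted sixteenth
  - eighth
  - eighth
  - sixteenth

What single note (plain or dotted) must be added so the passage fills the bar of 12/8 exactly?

half note

The bar of 12/8 = 48 thirty-second notes.
Express everything in thirty-second notes: dotted sixteenth note = 3; eighth note = 4; quarter tied to eighth (quarter + eighth) = 12; dotted sixteenth = 3; eighth = 4; eighth = 4; sixteenth = 2.
Sum: 3 + 4 + 12 + 3 + 4 + 4 + 2 = 32.
Remaining: 48 − 32 = 16 thirty-second notes, which is a half note.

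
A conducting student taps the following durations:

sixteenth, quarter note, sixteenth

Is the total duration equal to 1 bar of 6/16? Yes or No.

Yes

One bar of 6/16 = 6 sixteenth notes.
Each duration in sixteenth notes: sixteenth = 1; quarter note = 4; sixteenth = 1.
Sum: 1 + 4 + 1 = 6.
6 equals 6, so the answer is Yes.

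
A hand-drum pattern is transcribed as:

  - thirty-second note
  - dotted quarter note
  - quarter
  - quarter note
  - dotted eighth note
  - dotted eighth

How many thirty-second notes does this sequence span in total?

Express everything in thirty-second notes: thirty-second note = 1; dotted quarter note = 12; quarter = 8; quarter note = 8; dotted eighth note = 6; dotted eighth = 6.
Total: 1 + 12 + 8 + 8 + 6 + 6 = 41 thirty-second notes.

41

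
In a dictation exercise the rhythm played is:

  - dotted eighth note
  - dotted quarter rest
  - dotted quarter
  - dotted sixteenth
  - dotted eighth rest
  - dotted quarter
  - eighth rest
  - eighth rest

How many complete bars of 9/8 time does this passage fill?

1

One bar of 9/8 = 36 thirty-second notes.
Working in thirty-second notes: dotted eighth note = 6; dotted quarter rest = 12; dotted quarter = 12; dotted sixteenth = 3; dotted eighth rest = 6; dotted quarter = 12; eighth rest = 4; eighth rest = 4.
Total: 6 + 12 + 12 + 3 + 6 + 12 + 4 + 4 = 59.
59 ÷ 36 = 1 complete bar with 23 left over.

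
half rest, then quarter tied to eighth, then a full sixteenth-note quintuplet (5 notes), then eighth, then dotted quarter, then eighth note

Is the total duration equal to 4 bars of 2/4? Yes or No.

One bar of 2/4 = 4 eighth notes, so 4 bars = 16.
Each duration in eighth notes: half rest = 4; quarter tied to eighth (quarter + eighth) = 3; a full sixteenth-note quintuplet (5 notes) (five quintuplet sixteenths span one quarter) = 2; eighth = 1; dotted quarter = 3; eighth note = 1.
Total: 4 + 3 + 2 + 1 + 3 + 1 = 14.
14 falls short of 16, so the answer is No.

No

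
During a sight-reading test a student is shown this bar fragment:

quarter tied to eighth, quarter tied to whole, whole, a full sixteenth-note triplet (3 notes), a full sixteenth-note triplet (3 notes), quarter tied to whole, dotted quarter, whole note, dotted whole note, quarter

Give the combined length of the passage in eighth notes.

58

Working in eighth notes: quarter tied to eighth (quarter + eighth) = 3; quarter tied to whole (quarter + whole) = 10; whole = 8; a full sixteenth-note triplet (3 notes) (three triplet sixteenths span one eighth) = 1; a full sixteenth-note triplet (3 notes) (three triplet sixteenths span one eighth) = 1; quarter tied to whole (quarter + whole) = 10; dotted quarter = 3; whole note = 8; dotted whole note = 12; quarter = 2.
Altogether 3 + 10 + 8 + 1 + 1 + 10 + 3 + 8 + 12 + 2 = 58 eighth notes.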